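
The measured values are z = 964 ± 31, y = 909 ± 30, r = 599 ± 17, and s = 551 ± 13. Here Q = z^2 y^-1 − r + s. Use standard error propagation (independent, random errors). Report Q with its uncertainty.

Let p = z^2·y^-1 = 1020. δp/p = √((2·δz/z)² + (-1·δy/y)²) = √(0.00414 + 0.00109) = 0.0723, so δp = 73.9.
Q = p − r + s: δQ = √(δp² + δr² + δs²) = √(5460 + 289 + 169) = 76.9
Q = 974.

974 ± 76.9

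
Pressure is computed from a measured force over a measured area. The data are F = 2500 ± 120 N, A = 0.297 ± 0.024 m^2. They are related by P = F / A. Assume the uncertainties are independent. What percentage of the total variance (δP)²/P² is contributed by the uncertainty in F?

(δP/P)² = (1·δF/F)² + (-1·δA/A)²
  F term: (1×0.0480)² = 0.00230
  A term: (-1×0.0808)² = 0.00653
Total = 0.00883. Share from F = 0.00230/0.00883 = 0.261.

26.1%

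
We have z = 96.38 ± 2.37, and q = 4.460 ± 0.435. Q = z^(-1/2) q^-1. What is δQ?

0.00225

Each factor contributes (exponent × relative error)² to (δQ/Q)²:
  (−½·δz/z)² = (-0.5×0.0246)² = 0.000151;  (-1·δq/q)² = (-1×0.0975)² = 0.00951
δQ/Q = √(0.00966) = 0.0983
Q = 0.02284, so δQ = 0.0983 × 0.02284 = 0.00225.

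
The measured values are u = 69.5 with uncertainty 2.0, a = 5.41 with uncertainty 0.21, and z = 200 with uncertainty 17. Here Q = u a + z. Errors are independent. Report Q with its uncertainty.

Let p = u·a = 376. δp/p = √((1·δu/u)² + (1·δa/a)²) = √(0.000828 + 0.00151) = 0.0483, so δp = 18.2.
Q = p + z: δQ = √(δp² + δz²) = √(330 + 289) = 24.9
Q = 576.

576 ± 24.9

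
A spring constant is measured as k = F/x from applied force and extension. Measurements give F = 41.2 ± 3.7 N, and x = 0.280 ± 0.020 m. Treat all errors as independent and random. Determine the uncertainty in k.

For a monomial k ∝ F, x^-1, fractional errors add in quadrature:
  (1·δF/F)² = (1×0.0898)² = 0.00807;  (-1·δx/x)² = (-1×0.0714)² = 0.00510
δk/k = √(0.0132) = 0.115
k = 147 N/m, so δk = 0.115 × 147 = 16.9 N/m.

16.9 N/m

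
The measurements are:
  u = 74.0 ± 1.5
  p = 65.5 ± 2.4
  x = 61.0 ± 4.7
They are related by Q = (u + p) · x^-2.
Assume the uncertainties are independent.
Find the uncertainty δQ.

Let w = u + p = 140. δw = √(δu² + δp²) = √(2.25 + 5.76) = 2.83, so δw/w = 0.0203.
Q is then a monomial in w, x:
δQ/Q = √((δw/w)² + (-2·δx/x)²) = √(0.000412 + 0.0237) = 0.155
Q = 0.0375, so δQ = 0.155 × 0.0375 = 0.00583.

0.00583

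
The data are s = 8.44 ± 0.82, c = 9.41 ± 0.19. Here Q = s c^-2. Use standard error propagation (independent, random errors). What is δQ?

Since Q is a product/quotient, work with relative uncertainties:
  (1·δs/s)² = (1×0.0972)² = 0.00944;  (-2·δc/c)² = (-2×0.0202)² = 0.00163
δQ/Q = √(0.0111) = 0.105
Q = 0.0953, so δQ = 0.105 × 0.0953 = 0.0100.

0.0100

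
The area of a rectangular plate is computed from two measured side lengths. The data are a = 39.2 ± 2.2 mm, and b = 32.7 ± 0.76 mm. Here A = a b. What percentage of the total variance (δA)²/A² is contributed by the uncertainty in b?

14.6%

(δA/A)² = (1·δa/a)² + (1·δb/b)²
  a term: (1×0.0561)² = 0.00315
  b term: (1×0.0232)² = 0.000540
Total = 0.00369. Share from b = 0.000540/0.00369 = 0.146.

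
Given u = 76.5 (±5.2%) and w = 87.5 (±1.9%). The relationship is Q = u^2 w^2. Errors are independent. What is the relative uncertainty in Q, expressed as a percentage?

Each factor contributes (exponent × relative error)² to (δQ/Q)²:
  (2·δu/u)² = (2×0.0520)² = 0.0108;  (2·δw/w)² = (2×0.0190)² = 0.00144
δQ/Q = √(0.0123) = 0.111

11.1%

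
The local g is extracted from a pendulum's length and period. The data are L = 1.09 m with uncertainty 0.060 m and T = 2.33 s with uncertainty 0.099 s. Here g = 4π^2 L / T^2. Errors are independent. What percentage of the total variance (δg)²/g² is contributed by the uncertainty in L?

(δg/g)² = (1·δL/L)² + (-2·δT/T)²
  L term: (1×0.0550)² = 0.00303
  T term: (-2×0.0425)² = 0.00722
Total = 0.0103. Share from L = 0.00303/0.0103 = 0.296.

29.6%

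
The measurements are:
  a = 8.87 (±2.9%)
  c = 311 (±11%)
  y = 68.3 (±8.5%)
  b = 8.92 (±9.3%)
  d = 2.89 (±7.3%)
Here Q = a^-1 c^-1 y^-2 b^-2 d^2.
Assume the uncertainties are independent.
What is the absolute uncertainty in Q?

Since Q is a product/quotient, work with relative uncertainties:
  (-1·δa/a)² = (-1×0.0290)² = 0.000841;  (-1·δc/c)² = (-1×0.110)² = 0.0121;  (-2·δy/y)² = (-2×0.0850)² = 0.0289;  (-2·δb/b)² = (-2×0.0930)² = 0.0346;  (2·δd/d)² = (2×0.0730)² = 0.0213
δQ/Q = √(0.0978) = 0.313
Q = 8.16e-09, so δQ = 0.313 × 8.16e-09 = 2.55e-09.

2.55e-09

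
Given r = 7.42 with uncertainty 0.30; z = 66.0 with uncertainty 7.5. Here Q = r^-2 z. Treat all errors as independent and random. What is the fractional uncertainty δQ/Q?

0.139

Since Q is a product/quotient, work with relative uncertainties:
  (-2·δr/r)² = (-2×0.0404)² = 0.00654;  (1·δz/z)² = (1×0.114)² = 0.0129
δQ/Q = √(0.0195) = 0.139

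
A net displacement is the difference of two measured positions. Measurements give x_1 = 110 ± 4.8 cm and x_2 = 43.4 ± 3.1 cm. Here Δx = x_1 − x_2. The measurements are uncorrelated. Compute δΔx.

Sums and differences: (δΔx)² = Σ (cᵢ δxᵢ)².
  (δx_1)² = 23.0;  (δx_2)² = 9.61
δΔx = √(32.6) = 5.71 cm

5.71 cm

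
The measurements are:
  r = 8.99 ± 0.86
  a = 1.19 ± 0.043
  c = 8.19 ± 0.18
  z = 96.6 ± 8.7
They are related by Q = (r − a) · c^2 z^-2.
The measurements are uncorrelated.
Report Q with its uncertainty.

Let u = r − a = 7.80. δu = √(δr² + δa²) = √(0.740 + 0.00185) = 0.861, so δu/u = 0.110.
Q is then a monomial in u, c, z:
δQ/Q = √((δu/u)² + (2·δc/c)² + (-2·δz/z)²) = √(0.0122 + 0.00193 + 0.0324) = 0.216
Q = 0.0561, so δQ = 0.216 × 0.0561 = 0.0121.

0.0561 ± 0.0121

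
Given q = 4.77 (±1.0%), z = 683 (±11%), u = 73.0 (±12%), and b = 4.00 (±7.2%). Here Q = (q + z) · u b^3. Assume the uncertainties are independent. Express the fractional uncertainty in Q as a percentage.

Let w = q + z = 688. δw = √(δq² + δz²) = √(0.00228 + 5640) = 75.1, so δw/w = 0.109.
Q is then a monomial in w, u, b:
δQ/Q = √((δw/w)² + (1·δu/u)² + (3·δb/b)²) = √(0.0119 + 0.0144 + 0.0467) = 0.270

27.0%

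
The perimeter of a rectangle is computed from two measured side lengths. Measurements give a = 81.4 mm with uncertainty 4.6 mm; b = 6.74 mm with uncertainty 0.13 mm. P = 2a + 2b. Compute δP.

9.20 mm

P is a linear combination, so absolute uncertainties add in quadrature:
  (2·δa)² = 84.6;  (2·δb)² = 0.0676
δP = √(84.7) = 9.20 mm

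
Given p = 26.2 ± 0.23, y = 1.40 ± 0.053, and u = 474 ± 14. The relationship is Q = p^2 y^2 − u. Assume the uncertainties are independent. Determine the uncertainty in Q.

106

Let w = p^2·y^2 = 1350. δw/w = √((2·δp/p)² + (2·δy/y)²) = √(0.000308 + 0.00573) = 0.0777, so δw = 105.
Q = w − u: δQ = √(δw² + δu²) = √(10900 + 196) = 106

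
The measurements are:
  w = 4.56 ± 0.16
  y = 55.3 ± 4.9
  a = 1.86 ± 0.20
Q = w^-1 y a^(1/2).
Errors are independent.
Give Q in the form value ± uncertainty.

16.5 ± 1.81

Relative error in a monomial: (δQ/Q)² = Σ (nᵢ · δxᵢ/xᵢ)².
  (-1·δw/w)² = (-1×0.0351)² = 0.00123;  (1·δy/y)² = (1×0.0886)² = 0.00785;  (½·δa/a)² = (0.5×0.108)² = 0.00289
δQ/Q = √(0.0120) = 0.109
Q = 16.5, so δQ = 0.109 × 16.5 = 1.81.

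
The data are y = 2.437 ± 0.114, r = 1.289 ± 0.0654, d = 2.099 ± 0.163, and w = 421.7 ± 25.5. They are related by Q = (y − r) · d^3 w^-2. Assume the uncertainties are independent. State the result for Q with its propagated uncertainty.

Let u = y − r = 1.148. δu = √(δy² + δr²) = √(0.0130 + 0.00428) = 0.131, so δu/u = 0.114.
Q is then a monomial in u, d, w:
δQ/Q = √((δu/u)² + (3·δd/d)² + (-2·δw/w)²) = √(0.0131 + 0.0543 + 0.0146) = 0.286
Q = 5.97e-05, so δQ = 0.286 × 5.97e-05 = 1.71e-05.

(5.970 ± 1.71) × 10^-5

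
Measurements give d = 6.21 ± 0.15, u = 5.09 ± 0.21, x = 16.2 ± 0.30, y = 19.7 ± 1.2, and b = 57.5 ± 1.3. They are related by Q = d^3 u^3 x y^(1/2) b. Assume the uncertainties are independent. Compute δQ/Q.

Q is a product of powers, so relative uncertainties combine in quadrature:
  (3·δd/d)² = (3×0.0242)² = 0.00525;  (3·δu/u)² = (3×0.0413)² = 0.0153;  (1·δx/x)² = (1×0.0185)² = 0.000343;  (½·δy/y)² = (0.5×0.0609)² = 0.000928;  (1·δb/b)² = (1×0.0226)² = 0.000511
δQ/Q = √(0.0224) = 0.150

0.150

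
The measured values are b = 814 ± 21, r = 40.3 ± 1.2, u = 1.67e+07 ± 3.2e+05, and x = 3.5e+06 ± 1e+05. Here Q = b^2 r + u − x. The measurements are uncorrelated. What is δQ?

Let p = b^2·r = 2.67e+07. δp/p = √((2·δb/b)² + (1·δr/r)²) = √(0.00266 + 0.000887) = 0.0596, so δp = 1.59e+06.
Q = p + u − x: δQ = √(δp² + δu² + δx²) = √(2.53e+12 + 1.02e+11 + 1e+10) = 1.63e+06

1.63e+06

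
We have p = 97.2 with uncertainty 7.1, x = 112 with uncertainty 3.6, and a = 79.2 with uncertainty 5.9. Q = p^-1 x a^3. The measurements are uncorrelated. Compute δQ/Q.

0.237

Products/powers → add relative errors in quadrature, weighted by exponent:
  (-1·δp/p)² = (-1×0.0730)² = 0.00534;  (1·δx/x)² = (1×0.0321)² = 0.00103;  (3·δa/a)² = (3×0.0745)² = 0.0499
δQ/Q = √(0.0563) = 0.237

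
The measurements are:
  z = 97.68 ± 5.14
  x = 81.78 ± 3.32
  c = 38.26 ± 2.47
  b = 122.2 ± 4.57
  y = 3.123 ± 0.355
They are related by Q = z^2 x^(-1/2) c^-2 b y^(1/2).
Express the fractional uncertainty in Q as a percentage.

Relative error in a monomial: (δQ/Q)² = Σ (nᵢ · δxᵢ/xᵢ)².
  (2·δz/z)² = (2×0.0526)² = 0.0111;  (−½·δx/x)² = (-0.5×0.0406)² = 0.000412;  (-2·δc/c)² = (-2×0.0646)² = 0.0167;  (1·δb/b)² = (1×0.0374)² = 0.00140;  (½·δy/y)² = (0.5×0.114)² = 0.00323
δQ/Q = √(0.0328) = 0.181

18.1%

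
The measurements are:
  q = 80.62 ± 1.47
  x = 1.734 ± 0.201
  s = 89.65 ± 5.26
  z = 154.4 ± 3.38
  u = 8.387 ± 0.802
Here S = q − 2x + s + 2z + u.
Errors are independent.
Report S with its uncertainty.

For a sum/difference, combine absolute errors in quadrature:
  (δq)² = 2.16;  (2·δx)² = 0.162;  (δs)² = 27.7;  (2·δz)² = 45.7;  (δu)² = 0.643
δS = √(76.3) = 8.74
S = 484.0.

484.0 ± 8.74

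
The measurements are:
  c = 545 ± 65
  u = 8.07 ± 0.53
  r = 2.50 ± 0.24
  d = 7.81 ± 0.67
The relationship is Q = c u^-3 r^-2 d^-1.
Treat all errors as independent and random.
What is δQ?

0.00663

Q is a product of powers, so relative uncertainties combine in quadrature:
  (1·δc/c)² = (1×0.119)² = 0.0142;  (-3·δu/u)² = (-3×0.0657)² = 0.0388;  (-2·δr/r)² = (-2×0.0960)² = 0.0369;  (-1·δd/d)² = (-1×0.0858)² = 0.00736
δQ/Q = √(0.0973) = 0.312
Q = 0.0212, so δQ = 0.312 × 0.0212 = 0.00663.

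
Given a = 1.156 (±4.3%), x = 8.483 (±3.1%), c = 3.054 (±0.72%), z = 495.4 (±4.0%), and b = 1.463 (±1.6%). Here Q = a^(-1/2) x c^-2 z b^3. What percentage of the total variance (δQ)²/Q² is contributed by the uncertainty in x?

(δQ/Q)² = (−½·δa/a)² + (1·δx/x)² + (-2·δc/c)² + (1·δz/z)² + (3·δb/b)²
  a term: (-0.5×0.0430)² = 0.000462
  x term: (1×0.0310)² = 0.000961
  c term: (-2×0.00720)² = 0.000207
  z term: (1×0.0400)² = 0.00160
  b term: (3×0.0160)² = 0.00230
Total = 0.00553. Share from x = 0.000961/0.00553 = 0.174.

17.4%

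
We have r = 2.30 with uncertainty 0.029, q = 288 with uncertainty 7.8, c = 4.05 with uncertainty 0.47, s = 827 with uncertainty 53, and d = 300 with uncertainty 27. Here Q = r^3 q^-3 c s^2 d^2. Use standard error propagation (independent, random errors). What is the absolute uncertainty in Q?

Products/powers → add relative errors in quadrature, weighted by exponent:
  (3·δr/r)² = (3×0.0126)² = 0.00143;  (-3·δq/q)² = (-3×0.0271)² = 0.00660;  (1·δc/c)² = (1×0.116)² = 0.0135;  (2·δs/s)² = (2×0.0641)² = 0.0164;  (2·δd/d)² = (2×0.0900)² = 0.0324
δQ/Q = √(0.0703) = 0.265
Q = 1.27e+05, so δQ = 0.265 × 1.27e+05 = 33700.

33700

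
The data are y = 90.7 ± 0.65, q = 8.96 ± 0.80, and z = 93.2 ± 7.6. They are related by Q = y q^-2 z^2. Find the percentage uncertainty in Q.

Relative error in a monomial: (δQ/Q)² = Σ (nᵢ · δxᵢ/xᵢ)².
  (1·δy/y)² = (1×0.00717)² = 5.14e-05;  (-2·δq/q)² = (-2×0.0893)² = 0.0319;  (2·δz/z)² = (2×0.0815)² = 0.0266
δQ/Q = √(0.0585) = 0.242

24.2%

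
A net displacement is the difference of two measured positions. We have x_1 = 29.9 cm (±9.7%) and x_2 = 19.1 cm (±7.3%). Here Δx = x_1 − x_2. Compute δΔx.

3.22 cm

Sums and differences: (δΔx)² = Σ (cᵢ δxᵢ)².
  (δx_1)² = 8.41;  (δx_2)² = 1.94
δΔx = √(10.4) = 3.22 cm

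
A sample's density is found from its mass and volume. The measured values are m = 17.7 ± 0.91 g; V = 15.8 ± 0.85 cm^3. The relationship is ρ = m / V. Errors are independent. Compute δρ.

0.0834 g/cm^3

Products/powers → add relative errors in quadrature, weighted by exponent:
  (1·δm/m)² = (1×0.0514)² = 0.00264;  (-1·δV/V)² = (-1×0.0538)² = 0.00289
δρ/ρ = √(0.00554) = 0.0744
ρ = 1.12 g/cm^3, so δρ = 0.0744 × 1.12 = 0.0834 g/cm^3.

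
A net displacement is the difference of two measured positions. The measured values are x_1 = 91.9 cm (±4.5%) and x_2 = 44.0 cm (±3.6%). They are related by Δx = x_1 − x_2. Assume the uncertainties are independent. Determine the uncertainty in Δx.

Each term contributes (cᵢ δxᵢ)² to (δΔx)²:
  (δx_1)² = 17.1;  (δx_2)² = 2.51
δΔx = √(19.6) = 4.43 cm

4.43 cm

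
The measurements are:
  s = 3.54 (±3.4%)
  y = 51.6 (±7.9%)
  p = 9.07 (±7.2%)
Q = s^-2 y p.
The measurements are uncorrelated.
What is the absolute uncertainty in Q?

Relative error in a monomial: (δQ/Q)² = Σ (nᵢ · δxᵢ/xᵢ)².
  (-2·δs/s)² = (-2×0.0340)² = 0.00462;  (1·δy/y)² = (1×0.0790)² = 0.00624;  (1·δp/p)² = (1×0.0720)² = 0.00518
δQ/Q = √(0.0160) = 0.127
Q = 37.3, so δQ = 0.127 × 37.3 = 4.73.

4.73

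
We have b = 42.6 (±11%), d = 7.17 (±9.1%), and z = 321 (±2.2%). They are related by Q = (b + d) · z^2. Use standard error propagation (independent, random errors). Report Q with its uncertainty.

(5.13 ± 0.537) × 10^6

Let u = b + d = 49.8. δu = √(δb² + δd²) = √(22.0 + 0.426) = 4.73, so δu/u = 0.0951.
Q is then a monomial in u, z:
δQ/Q = √((δu/u)² + (2·δz/z)²) = √(0.00904 + 0.00194) = 0.105
Q = 5.13e+06, so δQ = 0.105 × 5.13e+06 = 5.37e+05.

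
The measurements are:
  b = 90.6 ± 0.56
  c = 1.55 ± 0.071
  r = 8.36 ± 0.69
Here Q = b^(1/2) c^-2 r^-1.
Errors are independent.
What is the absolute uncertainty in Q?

Since Q is a product/quotient, work with relative uncertainties:
  (½·δb/b)² = (0.5×0.00618)² = 9.55e-06;  (-2·δc/c)² = (-2×0.0458)² = 0.00839;  (-1·δr/r)² = (-1×0.0825)² = 0.00681
δQ/Q = √(0.0152) = 0.123
Q = 0.474, so δQ = 0.123 × 0.474 = 0.0585.

0.0585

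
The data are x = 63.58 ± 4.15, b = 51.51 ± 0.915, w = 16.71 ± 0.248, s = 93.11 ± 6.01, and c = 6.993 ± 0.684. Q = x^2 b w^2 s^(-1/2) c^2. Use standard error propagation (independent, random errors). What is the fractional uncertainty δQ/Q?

Since Q is a product/quotient, work with relative uncertainties:
  (2·δx/x)² = (2×0.0653)² = 0.0170;  (1·δb/b)² = (1×0.0178)² = 0.000316;  (2·δw/w)² = (2×0.0148)² = 0.000881;  (−½·δs/s)² = (-0.5×0.0645)² = 0.00104;  (2·δc/c)² = (2×0.0978)² = 0.0383
δQ/Q = √(0.0575) = 0.240

0.240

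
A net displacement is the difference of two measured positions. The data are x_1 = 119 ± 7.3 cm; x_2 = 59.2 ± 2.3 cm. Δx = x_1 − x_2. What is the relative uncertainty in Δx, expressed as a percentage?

12.8%

Δx is a linear combination, so absolute uncertainties add in quadrature:
  (δx_1)² = 53.3;  (δx_2)² = 5.29
δΔx = √(58.6) = 7.65 cm
Δx = 59.8 cm, so δΔx/Δx = 7.65/59.8 = 0.128.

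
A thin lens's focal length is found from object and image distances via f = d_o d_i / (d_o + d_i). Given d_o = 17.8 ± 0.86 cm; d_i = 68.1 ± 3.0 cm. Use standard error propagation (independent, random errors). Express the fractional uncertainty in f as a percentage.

3.94%

∂f/∂d_o = (d_i/(d_o+d_i))² = 0.629;  ∂f/∂d_i = (d_o/(d_o+d_i))² = 0.0429
δf = √((∂f/∂d_o · δd_o)² + (∂f/∂d_i · δd_i)²) = √(0.292 + 0.0166) = 0.556 cm
f = 14.1 cm, so δf/f = 0.556/14.1 = 0.0394.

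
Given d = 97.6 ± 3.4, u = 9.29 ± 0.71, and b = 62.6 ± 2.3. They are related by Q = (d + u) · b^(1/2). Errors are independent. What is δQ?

Let w = d + u = 107. δw = √(δd² + δu²) = √(11.6 + 0.504) = 3.47, so δw/w = 0.0325.
Q is then a monomial in w, b:
δQ/Q = √((δw/w)² + (½·δb/b)²) = √(0.00106 + 0.000337) = 0.0373
Q = 846, so δQ = 0.0373 × 846 = 31.6.

31.6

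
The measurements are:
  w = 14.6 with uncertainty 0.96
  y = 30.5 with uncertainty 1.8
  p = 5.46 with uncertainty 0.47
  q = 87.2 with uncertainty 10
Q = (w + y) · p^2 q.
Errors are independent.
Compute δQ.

24800

Let u = w + y = 45.1. δu = √(δw² + δy²) = √(0.922 + 3.24) = 2.04, so δu/u = 0.0452.
Q is then a monomial in u, p, q:
δQ/Q = √((δu/u)² + (2·δp/p)² + (1·δq/q)²) = √(0.00205 + 0.0296 + 0.0132) = 0.212
Q = 1.17e+05, so δQ = 0.212 × 1.17e+05 = 24800.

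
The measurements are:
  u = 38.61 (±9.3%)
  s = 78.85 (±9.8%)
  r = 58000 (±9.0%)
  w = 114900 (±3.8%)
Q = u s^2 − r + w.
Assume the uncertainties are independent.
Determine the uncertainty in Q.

52500

Let p = u·s^2 = 240100. δp/p = √((1·δu/u)² + (2·δs/s)²) = √(0.00865 + 0.0384) = 0.217, so δp = 52100.
Q = p − r + w: δQ = √(δp² + δr² + δw²) = √(2.71e+09 + 2.72e+07 + 1.91e+07) = 52500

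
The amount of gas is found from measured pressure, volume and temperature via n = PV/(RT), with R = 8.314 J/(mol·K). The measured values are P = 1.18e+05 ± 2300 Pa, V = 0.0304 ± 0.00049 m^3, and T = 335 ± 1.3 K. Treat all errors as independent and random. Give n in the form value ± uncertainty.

Since n is a product/quotient, work with relative uncertainties:
  (1·δP/P)² = (1×0.0195)² = 0.000380;  (1·δV/V)² = (1×0.0161)² = 0.000260;  (-1·δT/T)² = (-1×0.00388)² = 1.51e-05
δn/n = √(0.000655) = 0.0256
n = 1.29 mol, so δn = 0.0256 × 1.29 = 0.0330 mol.

1.29 ± 0.0330 mol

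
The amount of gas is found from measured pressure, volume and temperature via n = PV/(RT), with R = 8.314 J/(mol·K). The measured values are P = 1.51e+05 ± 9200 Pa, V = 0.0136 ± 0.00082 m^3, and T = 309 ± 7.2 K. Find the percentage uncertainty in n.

Each factor contributes (exponent × relative error)² to (δn/n)²:
  (1·δP/P)² = (1×0.0609)² = 0.00371;  (1·δV/V)² = (1×0.0603)² = 0.00364;  (-1·δT/T)² = (-1×0.0233)² = 0.000543
δn/n = √(0.00789) = 0.0888

8.88%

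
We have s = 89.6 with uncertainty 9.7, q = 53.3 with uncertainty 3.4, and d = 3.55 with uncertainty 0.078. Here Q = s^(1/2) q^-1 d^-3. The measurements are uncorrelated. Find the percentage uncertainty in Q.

10.7%

Q is a product of powers, so relative uncertainties combine in quadrature:
  (½·δs/s)² = (0.5×0.108)² = 0.00293;  (-1·δq/q)² = (-1×0.0638)² = 0.00407;  (-3·δd/d)² = (-3×0.0220)² = 0.00434
δQ/Q = √(0.0113) = 0.107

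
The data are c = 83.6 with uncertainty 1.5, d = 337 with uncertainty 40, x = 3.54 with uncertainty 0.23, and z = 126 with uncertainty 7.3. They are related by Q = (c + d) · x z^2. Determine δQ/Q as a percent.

16.3%

Let u = c + d = 421. δu = √(δc² + δd²) = √(2.25 + 1600) = 40.0, so δu/u = 0.0952.
Q is then a monomial in u, x, z:
δQ/Q = √((δu/u)² + (1·δx/x)² + (2·δz/z)²) = √(0.00906 + 0.00422 + 0.0134) = 0.163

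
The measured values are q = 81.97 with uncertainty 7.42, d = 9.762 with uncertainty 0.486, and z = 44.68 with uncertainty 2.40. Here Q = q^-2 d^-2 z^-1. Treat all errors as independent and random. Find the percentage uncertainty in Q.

21.3%

Since Q is a product/quotient, work with relative uncertainties:
  (-2·δq/q)² = (-2×0.0905)² = 0.0328;  (-2·δd/d)² = (-2×0.0498)² = 0.00991;  (-1·δz/z)² = (-1×0.0537)² = 0.00289
δQ/Q = √(0.0456) = 0.213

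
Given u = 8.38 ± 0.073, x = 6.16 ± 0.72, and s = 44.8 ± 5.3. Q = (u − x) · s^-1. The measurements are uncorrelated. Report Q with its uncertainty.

0.0496 ± 0.0172

Let w = u − x = 2.22. δw = √(δu² + δx²) = √(0.00533 + 0.518) = 0.724, so δw/w = 0.326.
Q is then a monomial in w, s:
δQ/Q = √((δw/w)² + (-1·δs/s)²) = √(0.106 + 0.0140) = 0.347
Q = 0.0496, so δQ = 0.347 × 0.0496 = 0.0172.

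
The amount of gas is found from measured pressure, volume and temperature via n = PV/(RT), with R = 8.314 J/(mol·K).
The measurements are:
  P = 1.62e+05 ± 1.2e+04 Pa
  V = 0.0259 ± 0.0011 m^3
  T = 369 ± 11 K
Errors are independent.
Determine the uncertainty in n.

n is a product of powers, so relative uncertainties combine in quadrature:
  (1·δP/P)² = (1×0.0741)² = 0.00549;  (1·δV/V)² = (1×0.0425)² = 0.00180;  (-1·δT/T)² = (-1×0.0298)² = 0.000889
δn/n = √(0.00818) = 0.0904
n = 1.37 mol, so δn = 0.0904 × 1.37 = 0.124 mol.

0.124 mol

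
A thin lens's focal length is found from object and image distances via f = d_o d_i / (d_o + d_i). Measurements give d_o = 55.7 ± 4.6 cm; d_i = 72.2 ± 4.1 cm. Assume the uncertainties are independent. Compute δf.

∂f/∂d_o = (d_i/(d_o+d_i))² = 0.319;  ∂f/∂d_i = (d_o/(d_o+d_i))² = 0.190
δf = √((∂f/∂d_o · δd_o)² + (∂f/∂d_i · δd_i)²) = √(2.15 + 0.605) = 1.66 cm

1.66 cm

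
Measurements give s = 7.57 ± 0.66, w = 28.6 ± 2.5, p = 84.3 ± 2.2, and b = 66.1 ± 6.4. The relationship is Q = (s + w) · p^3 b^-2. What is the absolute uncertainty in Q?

1090

Let u = s + w = 36.2. δu = √(δs² + δw²) = √(0.436 + 6.25) = 2.59, so δu/u = 0.0715.
Q is then a monomial in u, p, b:
δQ/Q = √((δu/u)² + (3·δp/p)² + (-2·δb/b)²) = √(0.00511 + 0.00613 + 0.0375) = 0.221
Q = 4960, so δQ = 0.221 × 4960 = 1090.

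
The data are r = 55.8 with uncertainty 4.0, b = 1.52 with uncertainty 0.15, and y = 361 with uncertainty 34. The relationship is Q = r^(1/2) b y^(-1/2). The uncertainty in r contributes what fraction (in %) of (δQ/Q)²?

(δQ/Q)² = (½·δr/r)² + (1·δb/b)² + (−½·δy/y)²
  r term: (0.5×0.0717)² = 0.00128
  b term: (1×0.0987)² = 0.00974
  y term: (-0.5×0.0942)² = 0.00222
Total = 0.0132. Share from r = 0.00128/0.0132 = 0.0970.

9.70%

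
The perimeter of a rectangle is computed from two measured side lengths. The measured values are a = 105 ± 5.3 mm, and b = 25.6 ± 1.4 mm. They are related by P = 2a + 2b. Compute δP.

Absolute uncertainties add in quadrature for a linear combination:
  (2·δa)² = 112;  (2·δb)² = 7.84
δP = √(120) = 11.0 mm

11.0 mm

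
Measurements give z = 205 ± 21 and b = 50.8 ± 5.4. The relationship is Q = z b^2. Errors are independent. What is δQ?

1.25e+05

For a monomial Q ∝ z, b^2, fractional errors add in quadrature:
  (1·δz/z)² = (1×0.102)² = 0.0105;  (2·δb/b)² = (2×0.106)² = 0.0452
δQ/Q = √(0.0557) = 0.236
Q = 5.29e+05, so δQ = 0.236 × 5.29e+05 = 1.25e+05.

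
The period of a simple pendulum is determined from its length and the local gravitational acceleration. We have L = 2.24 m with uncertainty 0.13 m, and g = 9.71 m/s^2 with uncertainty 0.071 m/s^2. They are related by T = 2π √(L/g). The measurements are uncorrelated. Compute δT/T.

0.0292

Relative error in a monomial: (δT/T)² = Σ (nᵢ · δxᵢ/xᵢ)².
  (½·δL/L)² = (0.5×0.0580)² = 0.000842;  (−½·δg/g)² = (-0.5×0.00731)² = 1.34e-05
δT/T = √(0.000855) = 0.0292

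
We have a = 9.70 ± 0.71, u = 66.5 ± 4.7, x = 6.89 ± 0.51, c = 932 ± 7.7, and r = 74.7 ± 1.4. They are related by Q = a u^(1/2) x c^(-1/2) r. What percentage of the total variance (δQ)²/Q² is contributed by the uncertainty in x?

44.0%

(δQ/Q)² = (1·δa/a)² + (½·δu/u)² + (1·δx/x)² + (−½·δc/c)² + (1·δr/r)²
  a term: (1×0.0732)² = 0.00536
  u term: (0.5×0.0707)² = 0.00125
  x term: (1×0.0740)² = 0.00548
  c term: (-0.5×0.00826)² = 1.71e-05
  r term: (1×0.0187)² = 0.000351
Total = 0.0125. Share from x = 0.00548/0.0125 = 0.440.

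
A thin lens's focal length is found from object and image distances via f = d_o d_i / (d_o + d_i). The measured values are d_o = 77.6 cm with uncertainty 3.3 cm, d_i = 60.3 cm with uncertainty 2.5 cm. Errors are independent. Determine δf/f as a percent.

2.98%

∂f/∂d_o = (d_i/(d_o+d_i))² = 0.191;  ∂f/∂d_i = (d_o/(d_o+d_i))² = 0.317
δf = √((∂f/∂d_o · δd_o)² + (∂f/∂d_i · δd_i)²) = √(0.398 + 0.627) = 1.01 cm
f = 33.9 cm, so δf/f = 1.01/33.9 = 0.0298.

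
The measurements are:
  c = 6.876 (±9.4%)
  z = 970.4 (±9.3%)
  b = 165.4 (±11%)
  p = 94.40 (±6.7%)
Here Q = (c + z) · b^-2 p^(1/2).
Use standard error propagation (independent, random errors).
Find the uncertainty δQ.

0.0836

Let u = c + z = 977.3. δu = √(δc² + δz²) = √(0.418 + 8140) = 90.2, so δu/u = 0.0923.
Q is then a monomial in u, b, p:
δQ/Q = √((δu/u)² + (-2·δb/b)² + (½·δp/p)²) = √(0.00853 + 0.0484 + 0.00112) = 0.241
Q = 0.3471, so δQ = 0.241 × 0.3471 = 0.0836.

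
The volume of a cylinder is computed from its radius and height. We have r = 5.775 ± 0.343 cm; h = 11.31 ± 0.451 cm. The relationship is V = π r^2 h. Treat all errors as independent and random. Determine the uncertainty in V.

148 cm^3

Products/powers → add relative errors in quadrature, weighted by exponent:
  (2·δr/r)² = (2×0.0594)² = 0.0141;  (1·δh/h)² = (1×0.0399)² = 0.00159
δV/V = √(0.0157) = 0.125
V = 1185 cm^3, so δV = 0.125 × 1185 = 148 cm^3.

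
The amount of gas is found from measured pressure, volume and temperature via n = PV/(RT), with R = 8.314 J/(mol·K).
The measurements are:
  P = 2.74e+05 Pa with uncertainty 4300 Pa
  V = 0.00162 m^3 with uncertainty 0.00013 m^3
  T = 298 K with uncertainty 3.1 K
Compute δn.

n is a product of powers, so relative uncertainties combine in quadrature:
  (1·δP/P)² = (1×0.0157)² = 0.000246;  (1·δV/V)² = (1×0.0802)² = 0.00644;  (-1·δT/T)² = (-1×0.0104)² = 0.000108
δn/n = √(0.00679) = 0.0824
n = 0.179 mol, so δn = 0.0824 × 0.179 = 0.0148 mol.

0.0148 mol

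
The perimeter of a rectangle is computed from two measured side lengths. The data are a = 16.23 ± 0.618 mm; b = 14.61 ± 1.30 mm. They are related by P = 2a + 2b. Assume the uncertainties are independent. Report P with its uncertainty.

61.68 ± 2.88 mm

Sums and differences: (δP)² = Σ (cᵢ δxᵢ)².
  (2·δa)² = 1.53;  (2·δb)² = 6.76
δP = √(8.29) = 2.88 mm
P = 61.68 mm.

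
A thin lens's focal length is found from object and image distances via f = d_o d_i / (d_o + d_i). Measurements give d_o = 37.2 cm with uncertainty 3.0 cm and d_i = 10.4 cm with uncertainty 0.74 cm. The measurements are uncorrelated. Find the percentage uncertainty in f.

∂f/∂d_o = (d_i/(d_o+d_i))² = 0.0477;  ∂f/∂d_i = (d_o/(d_o+d_i))² = 0.611
δf = √((∂f/∂d_o · δd_o)² + (∂f/∂d_i · δd_i)²) = √(0.0205 + 0.204) = 0.474 cm
f = 8.13 cm, so δf/f = 0.474/8.13 = 0.0583.

5.83%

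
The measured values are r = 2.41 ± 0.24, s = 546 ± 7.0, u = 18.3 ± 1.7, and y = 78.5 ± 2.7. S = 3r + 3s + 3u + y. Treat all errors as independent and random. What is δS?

21.8

Sums and differences: (δS)² = Σ (cᵢ δxᵢ)².
  (3·δr)² = 0.518;  (3·δs)² = 441;  (3·δu)² = 26.0;  (δy)² = 7.29
δS = √(475) = 21.8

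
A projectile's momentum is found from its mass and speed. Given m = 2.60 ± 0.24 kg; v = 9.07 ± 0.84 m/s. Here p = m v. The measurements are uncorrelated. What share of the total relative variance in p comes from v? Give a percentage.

(δp/p)² = (1·δm/m)² + (1·δv/v)²
  m term: (1×0.0923)² = 0.00852
  v term: (1×0.0926)² = 0.00858
Total = 0.0171. Share from v = 0.00858/0.0171 = 0.502.

50.2%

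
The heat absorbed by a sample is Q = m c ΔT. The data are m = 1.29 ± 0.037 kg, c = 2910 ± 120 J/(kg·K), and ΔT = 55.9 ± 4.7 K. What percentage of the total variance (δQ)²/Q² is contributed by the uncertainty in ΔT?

(δQ/Q)² = (1·δm/m)² + (1·δc/c)² + (1·δΔT/ΔT)²
  m term: (1×0.0287)² = 0.000823
  c term: (1×0.0412)² = 0.00170
  ΔT term: (1×0.0841)² = 0.00707
Total = 0.00959. Share from ΔT = 0.00707/0.00959 = 0.737.

73.7%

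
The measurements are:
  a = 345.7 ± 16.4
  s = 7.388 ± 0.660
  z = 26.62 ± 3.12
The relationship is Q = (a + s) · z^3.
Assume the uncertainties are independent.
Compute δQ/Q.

Let u = a + s = 353.1. δu = √(δa² + δs²) = √(269 + 0.436) = 16.4, so δu/u = 0.0465.
Q is then a monomial in u, z:
δQ/Q = √((δu/u)² + (3·δz/z)²) = √(0.00216 + 0.124) = 0.355

0.355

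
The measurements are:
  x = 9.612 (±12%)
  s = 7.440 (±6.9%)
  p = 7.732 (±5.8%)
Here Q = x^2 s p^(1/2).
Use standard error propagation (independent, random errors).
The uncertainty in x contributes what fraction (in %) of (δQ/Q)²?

91.1%

(δQ/Q)² = (2·δx/x)² + (1·δs/s)² + (½·δp/p)²
  x term: (2×0.120)² = 0.0576
  s term: (1×0.0690)² = 0.00476
  p term: (0.5×0.0580)² = 0.000841
Total = 0.0632. Share from x = 0.0576/0.0632 = 0.911.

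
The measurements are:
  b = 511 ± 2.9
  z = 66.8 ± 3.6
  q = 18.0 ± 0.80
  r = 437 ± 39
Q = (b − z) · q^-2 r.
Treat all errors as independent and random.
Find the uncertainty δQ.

75.7

Let u = b − z = 444. δu = √(δb² + δz²) = √(8.41 + 13.0) = 4.62, so δu/u = 0.0104.
Q is then a monomial in u, q, r:
δQ/Q = √((δu/u)² + (-2·δq/q)² + (1·δr/r)²) = √(0.000108 + 0.00790 + 0.00796) = 0.126
Q = 599, so δQ = 0.126 × 599 = 75.7.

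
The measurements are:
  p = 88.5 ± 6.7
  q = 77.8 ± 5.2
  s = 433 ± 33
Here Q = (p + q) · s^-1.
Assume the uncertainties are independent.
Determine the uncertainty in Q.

0.0352

Let u = p + q = 166. δu = √(δp² + δq²) = √(44.9 + 27.0) = 8.48, so δu/u = 0.0510.
Q is then a monomial in u, s:
δQ/Q = √((δu/u)² + (-1·δs/s)²) = √(0.00260 + 0.00581) = 0.0917
Q = 0.384, so δQ = 0.0917 × 0.384 = 0.0352.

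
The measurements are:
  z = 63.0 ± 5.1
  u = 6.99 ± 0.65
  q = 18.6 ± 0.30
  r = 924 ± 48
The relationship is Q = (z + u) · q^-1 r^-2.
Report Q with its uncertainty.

Let w = z + u = 70.0. δw = √(δz² + δu²) = √(26.0 + 0.423) = 5.14, so δw/w = 0.0735.
Q is then a monomial in w, q, r:
δQ/Q = √((δw/w)² + (-1·δq/q)² + (-2·δr/r)²) = √(0.00540 + 0.000260 + 0.0108) = 0.128
Q = 4.41e-06, so δQ = 0.128 × 4.41e-06 = 5.65e-07.

(4.41 ± 0.565) × 10^-6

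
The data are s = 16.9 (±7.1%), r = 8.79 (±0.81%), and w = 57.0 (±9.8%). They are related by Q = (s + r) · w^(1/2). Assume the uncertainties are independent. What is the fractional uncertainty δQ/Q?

0.0678

Let u = s + r = 25.7. δu = √(δs² + δr²) = √(1.44 + 0.00507) = 1.20, so δu/u = 0.0468.
Q is then a monomial in u, w:
δQ/Q = √((δu/u)² + (½·δw/w)²) = √(0.00219 + 0.00240) = 0.0678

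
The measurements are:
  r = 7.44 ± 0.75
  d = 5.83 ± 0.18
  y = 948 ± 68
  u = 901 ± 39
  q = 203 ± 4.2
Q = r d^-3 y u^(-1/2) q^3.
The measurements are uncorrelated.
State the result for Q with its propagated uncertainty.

(9.92 ± 1.67) × 10^6

Products/powers → add relative errors in quadrature, weighted by exponent:
  (1·δr/r)² = (1×0.101)² = 0.0102;  (-3·δd/d)² = (-3×0.0309)² = 0.00858;  (1·δy/y)² = (1×0.0717)² = 0.00515;  (−½·δu/u)² = (-0.5×0.0433)² = 0.000468;  (3·δq/q)² = (3×0.0207)² = 0.00385
δQ/Q = √(0.0282) = 0.168
Q = 9.92e+06, so δQ = 0.168 × 9.92e+06 = 1.67e+06.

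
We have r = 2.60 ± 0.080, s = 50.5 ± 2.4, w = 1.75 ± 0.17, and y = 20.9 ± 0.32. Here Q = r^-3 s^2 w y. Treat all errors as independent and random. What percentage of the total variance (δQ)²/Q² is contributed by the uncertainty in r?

31.3%

(δQ/Q)² = (-3·δr/r)² + (2·δs/s)² + (1·δw/w)² + (1·δy/y)²
  r term: (-3×0.0308)² = 0.00852
  s term: (2×0.0475)² = 0.00903
  w term: (1×0.0971)² = 0.00944
  y term: (1×0.0153)² = 0.000234
Total = 0.0272. Share from r = 0.00852/0.0272 = 0.313.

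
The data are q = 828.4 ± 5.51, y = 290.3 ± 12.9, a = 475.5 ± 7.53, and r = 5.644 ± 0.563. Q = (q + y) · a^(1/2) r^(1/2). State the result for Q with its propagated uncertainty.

57950 ± 3020

Let u = q + y = 1119. δu = √(δq² + δy²) = √(30.4 + 166) = 14.0, so δu/u = 0.0125.
Q is then a monomial in u, a, r:
δQ/Q = √((δu/u)² + (½·δa/a)² + (½·δr/r)²) = √(0.000157 + 6.27e-05 + 0.00249) = 0.0520
Q = 57950, so δQ = 0.0520 × 57950 = 3020.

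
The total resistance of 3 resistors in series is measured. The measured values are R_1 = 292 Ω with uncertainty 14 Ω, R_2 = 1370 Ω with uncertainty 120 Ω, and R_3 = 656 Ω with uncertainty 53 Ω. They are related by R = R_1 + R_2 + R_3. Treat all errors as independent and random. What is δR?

132 Ω

R is a linear combination, so absolute uncertainties add in quadrature:
  (δR_1)² = 196;  (δR_2)² = 14400;  (δR_3)² = 2810
δR = √(17400) = 132 Ω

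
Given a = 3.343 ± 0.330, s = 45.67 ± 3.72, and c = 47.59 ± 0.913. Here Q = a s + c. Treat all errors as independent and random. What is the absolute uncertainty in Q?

19.6

Let p = a·s = 152.7. δp/p = √((1·δa/a)² + (1·δs/s)²) = √(0.00974 + 0.00663) = 0.128, so δp = 19.5.
Q = p + c: δQ = √(δp² + δc²) = √(382 + 0.834) = 19.6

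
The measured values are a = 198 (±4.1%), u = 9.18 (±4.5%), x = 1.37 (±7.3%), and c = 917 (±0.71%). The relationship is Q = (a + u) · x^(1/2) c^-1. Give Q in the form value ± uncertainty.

0.264 ± 0.0143

Let w = a + u = 207. δw = √(δa² + δu²) = √(65.9 + 0.171) = 8.13, so δw/w = 0.0392.
Q is then a monomial in w, x, c:
δQ/Q = √((δw/w)² + (½·δx/x)² + (-1·δc/c)²) = √(0.00154 + 0.00133 + 5.04e-05) = 0.0541
Q = 0.264, so δQ = 0.0541 × 0.264 = 0.0143.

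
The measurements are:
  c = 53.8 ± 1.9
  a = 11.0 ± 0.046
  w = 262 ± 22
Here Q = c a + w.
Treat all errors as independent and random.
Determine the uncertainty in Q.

30.4

Let p = c·a = 592. δp/p = √((1·δc/c)² + (1·δa/a)²) = √(0.00125 + 1.75e-05) = 0.0356, so δp = 21.0.
Q = p + w: δQ = √(δp² + δw²) = √(443 + 484) = 30.4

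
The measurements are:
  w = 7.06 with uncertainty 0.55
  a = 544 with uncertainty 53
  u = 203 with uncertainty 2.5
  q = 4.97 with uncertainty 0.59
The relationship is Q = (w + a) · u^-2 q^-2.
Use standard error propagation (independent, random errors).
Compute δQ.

0.000139

Let h = w + a = 551. δh = √(δw² + δa²) = √(0.303 + 2810) = 53.0, so δh/h = 0.0962.
Q is then a monomial in h, u, q:
δQ/Q = √((δh/h)² + (-2·δu/u)² + (-2·δq/q)²) = √(0.00925 + 0.000607 + 0.0564) = 0.257
Q = 0.000541, so δQ = 0.257 × 0.000541 = 0.000139.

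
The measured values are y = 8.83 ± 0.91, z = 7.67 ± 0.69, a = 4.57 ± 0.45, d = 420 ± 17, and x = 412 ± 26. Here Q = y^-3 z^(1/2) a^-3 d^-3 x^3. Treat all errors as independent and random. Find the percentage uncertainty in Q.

Relative error in a monomial: (δQ/Q)² = Σ (nᵢ · δxᵢ/xᵢ)².
  (-3·δy/y)² = (-3×0.103)² = 0.0956;  (½·δz/z)² = (0.5×0.0900)² = 0.00202;  (-3·δa/a)² = (-3×0.0985)² = 0.0873;  (-3·δd/d)² = (-3×0.0405)² = 0.0147;  (3·δx/x)² = (3×0.0631)² = 0.0358
δQ/Q = √(0.235) = 0.485

48.5%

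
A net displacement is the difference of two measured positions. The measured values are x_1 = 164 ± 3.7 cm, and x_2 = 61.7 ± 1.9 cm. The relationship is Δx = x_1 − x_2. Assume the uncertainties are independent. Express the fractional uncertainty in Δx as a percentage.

4.07%

Absolute uncertainties add in quadrature for a linear combination:
  (δx_1)² = 13.7;  (δx_2)² = 3.61
δΔx = √(17.3) = 4.16 cm
Δx = 102 cm, so δΔx/Δx = 4.16/102 = 0.0407.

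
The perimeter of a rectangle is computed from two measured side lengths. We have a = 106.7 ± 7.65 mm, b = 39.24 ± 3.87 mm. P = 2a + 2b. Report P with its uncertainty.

291.9 ± 17.1 mm

P is a linear combination, so absolute uncertainties add in quadrature:
  (2·δa)² = 234;  (2·δb)² = 59.9
δP = √(294) = 17.1 mm
P = 291.9 mm.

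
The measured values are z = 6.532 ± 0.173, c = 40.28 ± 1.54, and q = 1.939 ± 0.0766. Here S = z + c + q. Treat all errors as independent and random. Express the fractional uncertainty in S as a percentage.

Sums and differences: (δS)² = Σ (cᵢ δxᵢ)².
  (δz)² = 0.0299;  (δc)² = 2.37;  (δq)² = 0.00587
δS = √(2.41) = 1.55
S = 48.75, so δS/S = 1.55/48.75 = 0.0318.

3.18%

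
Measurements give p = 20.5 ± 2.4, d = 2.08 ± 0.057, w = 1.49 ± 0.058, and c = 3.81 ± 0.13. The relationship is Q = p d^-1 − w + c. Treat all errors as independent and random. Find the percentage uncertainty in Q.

9.80%

Let h = p·d^-1 = 9.86. δh/h = √((1·δp/p)² + (-1·δd/d)²) = √(0.0137 + 0.000751) = 0.120, so δh = 1.19.
Q = h − w + c: δQ = √(δh² + δw² + δc²) = √(1.40 + 0.00336 + 0.0169) = 1.19
Q = 12.2, so δQ/Q = 1.19/12.2 = 0.0980.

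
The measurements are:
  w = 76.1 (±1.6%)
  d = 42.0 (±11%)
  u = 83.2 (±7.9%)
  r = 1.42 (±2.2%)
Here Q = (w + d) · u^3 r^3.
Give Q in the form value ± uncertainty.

Let h = w + d = 118. δh = √(δw² + δd²) = √(1.48 + 21.3) = 4.78, so δh/h = 0.0405.
Q is then a monomial in h, u, r:
δQ/Q = √((δh/h)² + (3·δu/u)² + (3·δr/r)²) = √(0.00164 + 0.0562 + 0.00436) = 0.249
Q = 1.95e+08, so δQ = 0.249 × 1.95e+08 = 4.86e+07.

(1.95 ± 0.486) × 10^8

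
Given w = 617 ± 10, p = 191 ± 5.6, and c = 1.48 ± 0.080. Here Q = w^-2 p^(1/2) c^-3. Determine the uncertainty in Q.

Products/powers → add relative errors in quadrature, weighted by exponent:
  (-2·δw/w)² = (-2×0.0162)² = 0.00105;  (½·δp/p)² = (0.5×0.0293)² = 0.000215;  (-3·δc/c)² = (-3×0.0541)² = 0.0263
δQ/Q = √(0.0276) = 0.166
Q = 1.12e-05, so δQ = 0.166 × 1.12e-05 = 1.86e-06.

1.86e-06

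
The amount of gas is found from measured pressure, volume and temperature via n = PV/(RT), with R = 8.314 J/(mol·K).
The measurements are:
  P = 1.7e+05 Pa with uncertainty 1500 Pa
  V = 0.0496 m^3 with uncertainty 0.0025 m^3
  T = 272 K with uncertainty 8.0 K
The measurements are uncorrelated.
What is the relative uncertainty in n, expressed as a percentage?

n is a product of powers, so relative uncertainties combine in quadrature:
  (1·δP/P)² = (1×0.00882)² = 7.79e-05;  (1·δV/V)² = (1×0.0504)² = 0.00254;  (-1·δT/T)² = (-1×0.0294)² = 0.000865
δn/n = √(0.00348) = 0.0590

5.90%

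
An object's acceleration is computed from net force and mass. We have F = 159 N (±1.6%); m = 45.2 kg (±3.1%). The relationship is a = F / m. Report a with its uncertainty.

3.52 ± 0.123 m/s^2

For a monomial a ∝ F, m^-1, fractional errors add in quadrature:
  (1·δF/F)² = (1×0.0160)² = 0.000256;  (-1·δm/m)² = (-1×0.0310)² = 0.000961
δa/a = √(0.00122) = 0.0349
a = 3.52 m/s^2, so δa = 0.0349 × 3.52 = 0.123 m/s^2.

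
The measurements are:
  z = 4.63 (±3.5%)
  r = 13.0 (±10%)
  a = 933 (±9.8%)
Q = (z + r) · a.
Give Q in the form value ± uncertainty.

16400 ± 2020

Let u = z + r = 17.6. δu = √(δz² + δr²) = √(0.0263 + 1.69) = 1.31, so δu/u = 0.0743.
Q is then a monomial in u, a:
δQ/Q = √((δu/u)² + (1·δa/a)²) = √(0.00552 + 0.00960) = 0.123
Q = 16400, so δQ = 0.123 × 16400 = 2020.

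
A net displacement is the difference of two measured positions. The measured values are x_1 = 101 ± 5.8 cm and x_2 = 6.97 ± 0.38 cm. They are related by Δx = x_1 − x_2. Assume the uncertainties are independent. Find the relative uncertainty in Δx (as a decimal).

Absolute uncertainties add in quadrature for a linear combination:
  (δx_1)² = 33.6;  (δx_2)² = 0.144
δΔx = √(33.8) = 5.81 cm
Δx = 94.0 cm, so δΔx/Δx = 5.81/94.0 = 0.0618.

0.0618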